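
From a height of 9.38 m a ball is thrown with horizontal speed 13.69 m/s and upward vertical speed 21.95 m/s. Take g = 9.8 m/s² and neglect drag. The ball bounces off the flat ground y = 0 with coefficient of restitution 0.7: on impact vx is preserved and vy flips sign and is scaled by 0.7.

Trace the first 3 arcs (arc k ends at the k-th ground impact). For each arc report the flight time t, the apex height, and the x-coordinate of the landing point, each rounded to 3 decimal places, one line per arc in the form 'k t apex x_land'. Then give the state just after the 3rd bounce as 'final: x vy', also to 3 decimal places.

Arc 1: start y=9.380, vy=21.950 → t=4.872, apex=33.962, x_land=66.704, impact vy=-25.800
  bounce: vy ← 0.7·25.800 = 18.060
Arc 2: start y=0.000, vy=18.060 → t=3.686, apex=16.641, x_land=117.162, impact vy=-18.060
  bounce: vy ← 0.7·18.060 = 12.642
Arc 3: start y=0.000, vy=12.642 → t=2.580, apex=8.154, x_land=152.482, impact vy=-12.642
  bounce: vy ← 0.7·12.642 = 8.849

1 4.872 33.962 66.704
2 3.686 16.641 117.162
3 2.580 8.154 152.482
final: 152.482 8.849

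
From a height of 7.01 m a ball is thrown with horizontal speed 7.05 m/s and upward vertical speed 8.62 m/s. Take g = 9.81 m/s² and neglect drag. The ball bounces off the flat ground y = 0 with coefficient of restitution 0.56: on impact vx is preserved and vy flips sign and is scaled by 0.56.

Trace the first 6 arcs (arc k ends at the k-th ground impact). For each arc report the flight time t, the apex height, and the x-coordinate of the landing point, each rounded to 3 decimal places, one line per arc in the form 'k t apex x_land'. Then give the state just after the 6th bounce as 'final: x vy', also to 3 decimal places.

1 2.362 10.797 16.655
2 1.662 3.386 28.370
3 0.931 1.062 34.930
4 0.521 0.333 38.604
5 0.292 0.104 40.661
6 0.163 0.033 41.813
final: 41.813 0.449

Arc 1: start y=7.010, vy=8.620 → t=2.362, apex=10.797, x_land=16.655, impact vy=-14.555
  bounce: vy ← 0.56·14.555 = 8.151
Arc 2: start y=0.000, vy=8.151 → t=1.662, apex=3.386, x_land=28.370, impact vy=-8.151
  bounce: vy ← 0.56·8.151 = 4.564
Arc 3: start y=0.000, vy=4.564 → t=0.931, apex=1.062, x_land=34.930, impact vy=-4.564
  bounce: vy ← 0.56·4.564 = 2.556
Arc 4: start y=0.000, vy=2.556 → t=0.521, apex=0.333, x_land=38.604, impact vy=-2.556
  bounce: vy ← 0.56·2.556 = 1.431
Arc 5: start y=0.000, vy=1.431 → t=0.292, apex=0.104, x_land=40.661, impact vy=-1.431
  bounce: vy ← 0.56·1.431 = 0.802
Arc 6: start y=0.000, vy=0.802 → t=0.163, apex=0.033, x_land=41.813, impact vy=-0.802
  bounce: vy ← 0.56·0.802 = 0.449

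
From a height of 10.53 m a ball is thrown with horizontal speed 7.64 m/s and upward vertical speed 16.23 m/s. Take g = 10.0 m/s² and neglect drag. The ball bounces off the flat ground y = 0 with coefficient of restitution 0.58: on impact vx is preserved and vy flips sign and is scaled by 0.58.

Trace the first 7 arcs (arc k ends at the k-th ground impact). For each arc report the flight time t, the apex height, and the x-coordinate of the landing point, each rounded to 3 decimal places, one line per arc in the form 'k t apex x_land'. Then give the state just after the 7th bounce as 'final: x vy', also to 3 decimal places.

1 3.800 23.701 29.033
2 2.526 7.973 48.328
3 1.465 2.682 59.520
4 0.850 0.902 66.010
5 0.493 0.304 69.775
6 0.286 0.102 71.959
7 0.166 0.034 73.225
final: 73.225 0.481

Arc 1: start y=10.530, vy=16.230 → t=3.800, apex=23.701, x_land=29.033, impact vy=-21.772
  bounce: vy ← 0.58·21.772 = 12.628
Arc 2: start y=0.000, vy=12.628 → t=2.526, apex=7.973, x_land=48.328, impact vy=-12.628
  bounce: vy ← 0.58·12.628 = 7.324
Arc 3: start y=0.000, vy=7.324 → t=1.465, apex=2.682, x_land=59.520, impact vy=-7.324
  bounce: vy ← 0.58·7.324 = 4.248
Arc 4: start y=0.000, vy=4.248 → t=0.850, apex=0.902, x_land=66.010, impact vy=-4.248
  bounce: vy ← 0.58·4.248 = 2.464
Arc 5: start y=0.000, vy=2.464 → t=0.493, apex=0.304, x_land=69.775, impact vy=-2.464
  bounce: vy ← 0.58·2.464 = 1.429
Arc 6: start y=0.000, vy=1.429 → t=0.286, apex=0.102, x_land=71.959, impact vy=-1.429
  bounce: vy ← 0.58·1.429 = 0.829
Arc 7: start y=0.000, vy=0.829 → t=0.166, apex=0.034, x_land=73.225, impact vy=-0.829
  bounce: vy ← 0.58·0.829 = 0.481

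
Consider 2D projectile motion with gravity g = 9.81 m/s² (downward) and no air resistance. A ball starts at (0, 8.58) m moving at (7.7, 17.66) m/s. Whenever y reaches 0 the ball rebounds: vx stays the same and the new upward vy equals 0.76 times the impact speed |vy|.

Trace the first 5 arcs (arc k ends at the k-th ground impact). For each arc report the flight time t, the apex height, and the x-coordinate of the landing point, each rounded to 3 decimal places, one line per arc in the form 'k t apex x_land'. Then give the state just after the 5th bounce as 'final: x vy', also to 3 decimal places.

1 4.034 24.476 31.062
2 3.395 14.137 57.207
3 2.581 8.166 77.077
4 1.961 4.716 92.178
5 1.491 2.724 103.655
final: 103.655 5.556

Arc 1: start y=8.580, vy=17.660 → t=4.034, apex=24.476, x_land=31.062, impact vy=-21.914
  bounce: vy ← 0.76·21.914 = 16.654
Arc 2: start y=0.000, vy=16.654 → t=3.395, apex=14.137, x_land=57.207, impact vy=-16.654
  bounce: vy ← 0.76·16.654 = 12.657
Arc 3: start y=0.000, vy=12.657 → t=2.581, apex=8.166, x_land=77.077, impact vy=-12.657
  bounce: vy ← 0.76·12.657 = 9.620
Arc 4: start y=0.000, vy=9.620 → t=1.961, apex=4.716, x_land=92.178, impact vy=-9.620
  bounce: vy ← 0.76·9.620 = 7.311
Arc 5: start y=0.000, vy=7.311 → t=1.491, apex=2.724, x_land=103.655, impact vy=-7.311
  bounce: vy ← 0.76·7.311 = 5.556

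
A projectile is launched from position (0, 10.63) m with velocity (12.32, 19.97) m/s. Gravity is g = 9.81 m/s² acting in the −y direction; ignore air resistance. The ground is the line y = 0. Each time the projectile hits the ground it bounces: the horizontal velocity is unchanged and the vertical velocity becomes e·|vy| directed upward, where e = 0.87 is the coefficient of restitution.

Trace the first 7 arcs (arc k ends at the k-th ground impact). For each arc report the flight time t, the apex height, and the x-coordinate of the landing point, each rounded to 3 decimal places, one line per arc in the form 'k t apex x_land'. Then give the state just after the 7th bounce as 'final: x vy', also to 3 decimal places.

Arc 1: start y=10.630, vy=19.970 → t=4.548, apex=30.956, x_land=56.030, impact vy=-24.645
  bounce: vy ← 0.87·24.645 = 21.441
Arc 2: start y=0.000, vy=21.441 → t=4.371, apex=23.431, x_land=109.883, impact vy=-21.441
  bounce: vy ← 0.87·21.441 = 18.654
Arc 3: start y=0.000, vy=18.654 → t=3.803, apex=17.735, x_land=156.736, impact vy=-18.654
  bounce: vy ← 0.87·18.654 = 16.229
Arc 4: start y=0.000, vy=16.229 → t=3.309, apex=13.423, x_land=197.498, impact vy=-16.229
  bounce: vy ← 0.87·16.229 = 14.119
Arc 5: start y=0.000, vy=14.119 → t=2.878, apex=10.160, x_land=232.961, impact vy=-14.119
  bounce: vy ← 0.87·14.119 = 12.283
Arc 6: start y=0.000, vy=12.283 → t=2.504, apex=7.690, x_land=263.813, impact vy=-12.283
  bounce: vy ← 0.87·12.283 = 10.687
Arc 7: start y=0.000, vy=10.687 → t=2.179, apex=5.821, x_land=290.655, impact vy=-10.687
  bounce: vy ← 0.87·10.687 = 9.297

1 4.548 30.956 56.030
2 4.371 23.431 109.883
3 3.803 17.735 156.736
4 3.309 13.423 197.498
5 2.878 10.160 232.961
6 2.504 7.690 263.813
7 2.179 5.821 290.655
final: 290.655 9.297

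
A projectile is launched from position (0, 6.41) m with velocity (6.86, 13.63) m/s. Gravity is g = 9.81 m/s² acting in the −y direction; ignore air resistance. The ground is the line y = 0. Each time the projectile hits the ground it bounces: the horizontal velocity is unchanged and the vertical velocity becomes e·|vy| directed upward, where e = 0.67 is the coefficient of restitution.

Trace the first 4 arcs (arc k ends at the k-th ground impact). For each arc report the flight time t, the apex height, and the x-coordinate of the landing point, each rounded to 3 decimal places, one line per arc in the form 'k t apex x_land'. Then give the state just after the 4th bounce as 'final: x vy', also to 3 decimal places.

Arc 1: start y=6.410, vy=13.630 → t=3.189, apex=15.879, x_land=21.874, impact vy=-17.651
  bounce: vy ← 0.67·17.651 = 11.826
Arc 2: start y=0.000, vy=11.826 → t=2.411, apex=7.128, x_land=38.413, impact vy=-11.826
  bounce: vy ← 0.67·11.826 = 7.923
Arc 3: start y=0.000, vy=7.923 → t=1.615, apex=3.200, x_land=49.495, impact vy=-7.923
  bounce: vy ← 0.67·7.923 = 5.309
Arc 4: start y=0.000, vy=5.309 → t=1.082, apex=1.436, x_land=56.919, impact vy=-5.309
  bounce: vy ← 0.67·5.309 = 3.557

1 3.189 15.879 21.874
2 2.411 7.128 38.413
3 1.615 3.200 49.495
4 1.082 1.436 56.919
final: 56.919 3.557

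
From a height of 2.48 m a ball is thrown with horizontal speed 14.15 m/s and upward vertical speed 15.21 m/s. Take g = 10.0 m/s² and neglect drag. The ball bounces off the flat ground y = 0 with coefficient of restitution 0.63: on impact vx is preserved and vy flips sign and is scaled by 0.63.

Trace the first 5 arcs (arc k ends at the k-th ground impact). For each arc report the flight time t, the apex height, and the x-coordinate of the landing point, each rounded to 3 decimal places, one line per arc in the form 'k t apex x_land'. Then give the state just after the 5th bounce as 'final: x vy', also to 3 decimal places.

Arc 1: start y=2.480, vy=15.210 → t=3.197, apex=14.047, x_land=45.240, impact vy=-16.761
  bounce: vy ← 0.63·16.761 = 10.560
Arc 2: start y=0.000, vy=10.560 → t=2.112, apex=5.575, x_land=75.123, impact vy=-10.560
  bounce: vy ← 0.63·10.560 = 6.653
Arc 3: start y=0.000, vy=6.653 → t=1.331, apex=2.213, x_land=93.950, impact vy=-6.653
  bounce: vy ← 0.63·6.653 = 4.191
Arc 4: start y=0.000, vy=4.191 → t=0.838, apex=0.878, x_land=105.811, impact vy=-4.191
  bounce: vy ← 0.63·4.191 = 2.640
Arc 5: start y=0.000, vy=2.640 → t=0.528, apex=0.349, x_land=113.284, impact vy=-2.640
  bounce: vy ← 0.63·2.640 = 1.663

1 3.197 14.047 45.240
2 2.112 5.575 75.123
3 1.331 2.213 93.950
4 0.838 0.878 105.811
5 0.528 0.349 113.284
final: 113.284 1.663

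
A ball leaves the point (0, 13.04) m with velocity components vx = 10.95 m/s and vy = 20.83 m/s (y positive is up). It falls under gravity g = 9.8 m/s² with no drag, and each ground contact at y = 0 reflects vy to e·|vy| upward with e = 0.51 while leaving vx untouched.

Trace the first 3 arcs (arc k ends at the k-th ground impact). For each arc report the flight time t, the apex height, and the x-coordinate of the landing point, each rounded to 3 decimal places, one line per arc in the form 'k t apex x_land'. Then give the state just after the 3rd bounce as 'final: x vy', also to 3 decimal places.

1 4.805 35.177 52.613
2 2.733 9.150 82.539
3 1.394 2.380 97.801
final: 97.801 3.483

Arc 1: start y=13.040, vy=20.830 → t=4.805, apex=35.177, x_land=52.613, impact vy=-26.258
  bounce: vy ← 0.51·26.258 = 13.391
Arc 2: start y=0.000, vy=13.391 → t=2.733, apex=9.150, x_land=82.539, impact vy=-13.391
  bounce: vy ← 0.51·13.391 = 6.830
Arc 3: start y=0.000, vy=6.830 → t=1.394, apex=2.380, x_land=97.801, impact vy=-6.830
  bounce: vy ← 0.51·6.830 = 3.483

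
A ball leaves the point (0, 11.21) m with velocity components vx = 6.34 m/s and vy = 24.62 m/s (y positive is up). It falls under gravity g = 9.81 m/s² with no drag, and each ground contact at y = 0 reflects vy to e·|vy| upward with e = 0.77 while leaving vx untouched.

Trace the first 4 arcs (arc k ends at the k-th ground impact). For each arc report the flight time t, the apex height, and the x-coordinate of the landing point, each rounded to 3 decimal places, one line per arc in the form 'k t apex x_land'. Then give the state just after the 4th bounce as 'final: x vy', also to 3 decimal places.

1 5.440 42.104 34.487
2 4.512 24.964 63.092
3 3.474 14.801 85.119
4 2.675 8.775 102.079
final: 102.079 10.104

Arc 1: start y=11.210, vy=24.620 → t=5.440, apex=42.104, x_land=34.487, impact vy=-28.742
  bounce: vy ← 0.77·28.742 = 22.131
Arc 2: start y=0.000, vy=22.131 → t=4.512, apex=24.964, x_land=63.092, impact vy=-22.131
  bounce: vy ← 0.77·22.131 = 17.041
Arc 3: start y=0.000, vy=17.041 → t=3.474, apex=14.801, x_land=85.119, impact vy=-17.041
  bounce: vy ← 0.77·17.041 = 13.122
Arc 4: start y=0.000, vy=13.122 → t=2.675, apex=8.775, x_land=102.079, impact vy=-13.122
  bounce: vy ← 0.77·13.122 = 10.104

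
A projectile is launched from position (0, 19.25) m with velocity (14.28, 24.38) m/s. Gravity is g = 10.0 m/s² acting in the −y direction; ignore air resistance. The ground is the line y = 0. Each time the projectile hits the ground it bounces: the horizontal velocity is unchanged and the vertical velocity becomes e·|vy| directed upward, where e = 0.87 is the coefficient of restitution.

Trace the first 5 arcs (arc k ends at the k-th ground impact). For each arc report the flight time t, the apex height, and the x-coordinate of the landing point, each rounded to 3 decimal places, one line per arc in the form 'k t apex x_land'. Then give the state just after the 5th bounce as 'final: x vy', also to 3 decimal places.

Arc 1: start y=19.250, vy=24.380 → t=5.568, apex=48.969, x_land=79.504, impact vy=-31.295
  bounce: vy ← 0.87·31.295 = 27.227
Arc 2: start y=0.000, vy=27.227 → t=5.445, apex=37.065, x_land=157.264, impact vy=-27.227
  bounce: vy ← 0.87·27.227 = 23.687
Arc 3: start y=0.000, vy=23.687 → t=4.737, apex=28.054, x_land=224.915, impact vy=-23.687
  bounce: vy ← 0.87·23.687 = 20.608
Arc 4: start y=0.000, vy=20.608 → t=4.122, apex=21.234, x_land=283.771, impact vy=-20.608
  bounce: vy ← 0.87·20.608 = 17.929
Arc 5: start y=0.000, vy=17.929 → t=3.586, apex=16.072, x_land=334.976, impact vy=-17.929
  bounce: vy ← 0.87·17.929 = 15.598

1 5.568 48.969 79.504
2 5.445 37.065 157.264
3 4.737 28.054 224.915
4 4.122 21.234 283.771
5 3.586 16.072 334.976
final: 334.976 15.598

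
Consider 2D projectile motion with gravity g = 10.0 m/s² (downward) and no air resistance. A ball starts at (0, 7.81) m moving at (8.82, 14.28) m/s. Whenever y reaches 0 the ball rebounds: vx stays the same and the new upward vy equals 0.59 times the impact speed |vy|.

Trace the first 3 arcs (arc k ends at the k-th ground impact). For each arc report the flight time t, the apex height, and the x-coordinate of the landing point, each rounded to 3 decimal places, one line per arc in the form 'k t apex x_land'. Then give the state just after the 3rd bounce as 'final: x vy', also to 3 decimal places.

Arc 1: start y=7.810, vy=14.280 → t=3.326, apex=18.006, x_land=29.332, impact vy=-18.977
  bounce: vy ← 0.59·18.977 = 11.196
Arc 2: start y=0.000, vy=11.196 → t=2.239, apex=6.268, x_land=49.083, impact vy=-11.196
  bounce: vy ← 0.59·11.196 = 6.606
Arc 3: start y=0.000, vy=6.606 → t=1.321, apex=2.182, x_land=60.735, impact vy=-6.606
  bounce: vy ← 0.59·6.606 = 3.897

1 3.326 18.006 29.332
2 2.239 6.268 49.083
3 1.321 2.182 60.735
final: 60.735 3.897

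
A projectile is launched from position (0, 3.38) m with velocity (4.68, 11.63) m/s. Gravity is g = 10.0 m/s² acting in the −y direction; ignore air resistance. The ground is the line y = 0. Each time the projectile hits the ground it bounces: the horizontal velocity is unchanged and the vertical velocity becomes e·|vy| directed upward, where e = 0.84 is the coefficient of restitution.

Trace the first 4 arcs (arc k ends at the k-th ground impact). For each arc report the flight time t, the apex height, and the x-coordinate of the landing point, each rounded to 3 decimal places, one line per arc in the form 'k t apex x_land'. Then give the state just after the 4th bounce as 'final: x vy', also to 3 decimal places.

1 2.587 10.143 12.108
2 2.393 7.157 23.307
3 2.010 5.050 32.713
4 1.688 3.563 40.615
final: 40.615 7.091

Arc 1: start y=3.380, vy=11.630 → t=2.587, apex=10.143, x_land=12.108, impact vy=-14.243
  bounce: vy ← 0.84·14.243 = 11.964
Arc 2: start y=0.000, vy=11.964 → t=2.393, apex=7.157, x_land=23.307, impact vy=-11.964
  bounce: vy ← 0.84·11.964 = 10.050
Arc 3: start y=0.000, vy=10.050 → t=2.010, apex=5.050, x_land=32.713, impact vy=-10.050
  bounce: vy ← 0.84·10.050 = 8.442
Arc 4: start y=0.000, vy=8.442 → t=1.688, apex=3.563, x_land=40.615, impact vy=-8.442
  bounce: vy ← 0.84·8.442 = 7.091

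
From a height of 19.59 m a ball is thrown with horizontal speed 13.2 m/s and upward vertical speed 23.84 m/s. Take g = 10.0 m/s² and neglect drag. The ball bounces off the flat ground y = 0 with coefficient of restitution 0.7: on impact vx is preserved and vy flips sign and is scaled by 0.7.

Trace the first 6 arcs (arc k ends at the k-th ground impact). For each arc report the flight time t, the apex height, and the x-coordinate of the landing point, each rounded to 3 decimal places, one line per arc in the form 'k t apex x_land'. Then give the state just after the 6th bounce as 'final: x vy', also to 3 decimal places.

Arc 1: start y=19.590, vy=23.840 → t=5.483, apex=48.007, x_land=72.371, impact vy=-30.986
  bounce: vy ← 0.7·30.986 = 21.690
Arc 2: start y=0.000, vy=21.690 → t=4.338, apex=23.524, x_land=129.633, impact vy=-21.690
  bounce: vy ← 0.7·21.690 = 15.183
Arc 3: start y=0.000, vy=15.183 → t=3.037, apex=11.527, x_land=169.717, impact vy=-15.183
  bounce: vy ← 0.7·15.183 = 10.628
Arc 4: start y=0.000, vy=10.628 → t=2.126, apex=5.648, x_land=197.776, impact vy=-10.628
  bounce: vy ← 0.7·10.628 = 7.440
Arc 5: start y=0.000, vy=7.440 → t=1.488, apex=2.768, x_land=217.417, impact vy=-7.440
  bounce: vy ← 0.7·7.440 = 5.208
Arc 6: start y=0.000, vy=5.208 → t=1.042, apex=1.356, x_land=231.165, impact vy=-5.208
  bounce: vy ← 0.7·5.208 = 3.645

1 5.483 48.007 72.371
2 4.338 23.524 129.633
3 3.037 11.527 169.717
4 2.126 5.648 197.776
5 1.488 2.768 217.417
6 1.042 1.356 231.165
final: 231.165 3.645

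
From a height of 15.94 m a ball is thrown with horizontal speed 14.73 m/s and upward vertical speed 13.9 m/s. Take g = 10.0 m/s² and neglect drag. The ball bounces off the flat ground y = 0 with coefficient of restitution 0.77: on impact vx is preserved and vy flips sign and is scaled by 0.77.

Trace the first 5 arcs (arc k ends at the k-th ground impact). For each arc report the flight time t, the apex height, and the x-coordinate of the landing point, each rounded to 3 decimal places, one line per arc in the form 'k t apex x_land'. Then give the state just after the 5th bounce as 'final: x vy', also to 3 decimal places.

1 3.653 25.601 53.805
2 3.485 15.179 105.134
3 2.683 8.999 144.658
4 2.066 5.336 175.090
5 1.591 3.164 198.524
final: 198.524 6.125

Arc 1: start y=15.940, vy=13.900 → t=3.653, apex=25.601, x_land=53.805, impact vy=-22.628
  bounce: vy ← 0.77·22.628 = 17.423
Arc 2: start y=0.000, vy=17.423 → t=3.485, apex=15.179, x_land=105.134, impact vy=-17.423
  bounce: vy ← 0.77·17.423 = 13.416
Arc 3: start y=0.000, vy=13.416 → t=2.683, apex=8.999, x_land=144.658, impact vy=-13.416
  bounce: vy ← 0.77·13.416 = 10.330
Arc 4: start y=0.000, vy=10.330 → t=2.066, apex=5.336, x_land=175.090, impact vy=-10.330
  bounce: vy ← 0.77·10.330 = 7.954
Arc 5: start y=0.000, vy=7.954 → t=1.591, apex=3.164, x_land=198.524, impact vy=-7.954
  bounce: vy ← 0.77·7.954 = 6.125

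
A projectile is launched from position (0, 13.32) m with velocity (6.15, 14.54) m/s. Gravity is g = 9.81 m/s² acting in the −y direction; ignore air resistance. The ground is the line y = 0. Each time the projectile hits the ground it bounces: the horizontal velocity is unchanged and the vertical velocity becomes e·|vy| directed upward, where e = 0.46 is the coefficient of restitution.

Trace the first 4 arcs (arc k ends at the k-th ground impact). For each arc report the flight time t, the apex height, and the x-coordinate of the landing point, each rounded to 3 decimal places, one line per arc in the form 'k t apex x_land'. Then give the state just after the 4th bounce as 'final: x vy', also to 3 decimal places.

Arc 1: start y=13.320, vy=14.540 → t=3.699, apex=24.095, x_land=22.746, impact vy=-21.743
  bounce: vy ← 0.46·21.743 = 10.002
Arc 2: start y=0.000, vy=10.002 → t=2.039, apex=5.099, x_land=35.286, impact vy=-10.002
  bounce: vy ← 0.46·10.002 = 4.601
Arc 3: start y=0.000, vy=4.601 → t=0.938, apex=1.079, x_land=41.055, impact vy=-4.601
  bounce: vy ← 0.46·4.601 = 2.116
Arc 4: start y=0.000, vy=2.116 → t=0.431, apex=0.228, x_land=43.709, impact vy=-2.116
  bounce: vy ← 0.46·2.116 = 0.974

1 3.699 24.095 22.746
2 2.039 5.099 35.286
3 0.938 1.079 41.055
4 0.431 0.228 43.709
final: 43.709 0.974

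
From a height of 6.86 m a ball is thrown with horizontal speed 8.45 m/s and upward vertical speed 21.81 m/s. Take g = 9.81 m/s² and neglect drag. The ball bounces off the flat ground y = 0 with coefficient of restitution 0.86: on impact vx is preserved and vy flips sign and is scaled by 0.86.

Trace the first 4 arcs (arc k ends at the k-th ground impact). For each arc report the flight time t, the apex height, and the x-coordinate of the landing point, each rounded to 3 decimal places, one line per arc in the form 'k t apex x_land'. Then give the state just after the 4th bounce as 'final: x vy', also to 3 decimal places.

1 4.741 31.104 40.065
2 4.331 23.005 76.665
3 3.725 17.014 108.141
4 3.203 12.584 135.210
final: 135.210 13.513

Arc 1: start y=6.860, vy=21.810 → t=4.741, apex=31.104, x_land=40.065, impact vy=-24.704
  bounce: vy ← 0.86·24.704 = 21.245
Arc 2: start y=0.000, vy=21.245 → t=4.331, apex=23.005, x_land=76.665, impact vy=-21.245
  bounce: vy ← 0.86·21.245 = 18.271
Arc 3: start y=0.000, vy=18.271 → t=3.725, apex=17.014, x_land=108.141, impact vy=-18.271
  bounce: vy ← 0.86·18.271 = 15.713
Arc 4: start y=0.000, vy=15.713 → t=3.203, apex=12.584, x_land=135.210, impact vy=-15.713
  bounce: vy ← 0.86·15.713 = 13.513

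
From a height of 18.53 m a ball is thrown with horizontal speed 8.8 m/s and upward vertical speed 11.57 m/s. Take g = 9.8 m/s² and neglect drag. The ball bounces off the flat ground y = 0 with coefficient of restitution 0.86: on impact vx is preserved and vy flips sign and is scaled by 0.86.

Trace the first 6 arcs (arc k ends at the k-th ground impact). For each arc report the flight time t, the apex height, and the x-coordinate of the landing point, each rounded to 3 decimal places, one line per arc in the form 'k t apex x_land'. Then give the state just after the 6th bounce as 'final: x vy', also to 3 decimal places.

1 3.456 25.360 30.409
2 3.913 18.756 64.843
3 3.365 13.872 94.456
4 2.894 10.260 119.923
5 2.489 7.588 141.825
6 2.140 5.612 160.661
final: 160.661 9.020

Arc 1: start y=18.530, vy=11.570 → t=3.456, apex=25.360, x_land=30.409, impact vy=-22.295
  bounce: vy ← 0.86·22.295 = 19.173
Arc 2: start y=0.000, vy=19.173 → t=3.913, apex=18.756, x_land=64.843, impact vy=-19.173
  bounce: vy ← 0.86·19.173 = 16.489
Arc 3: start y=0.000, vy=16.489 → t=3.365, apex=13.872, x_land=94.456, impact vy=-16.489
  bounce: vy ← 0.86·16.489 = 14.181
Arc 4: start y=0.000, vy=14.181 → t=2.894, apex=10.260, x_land=119.923, impact vy=-14.181
  bounce: vy ← 0.86·14.181 = 12.195
Arc 5: start y=0.000, vy=12.195 → t=2.489, apex=7.588, x_land=141.825, impact vy=-12.195
  bounce: vy ← 0.86·12.195 = 10.488
Arc 6: start y=0.000, vy=10.488 → t=2.140, apex=5.612, x_land=160.661, impact vy=-10.488
  bounce: vy ← 0.86·10.488 = 9.020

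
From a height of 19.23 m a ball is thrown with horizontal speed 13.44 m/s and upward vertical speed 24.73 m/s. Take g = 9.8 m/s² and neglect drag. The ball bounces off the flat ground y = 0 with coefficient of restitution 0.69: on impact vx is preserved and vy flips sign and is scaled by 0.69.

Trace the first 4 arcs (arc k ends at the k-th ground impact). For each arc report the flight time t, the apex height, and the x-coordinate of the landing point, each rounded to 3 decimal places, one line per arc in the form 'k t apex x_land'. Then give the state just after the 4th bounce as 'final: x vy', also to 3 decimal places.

1 5.732 50.433 77.033
2 4.427 24.011 136.536
3 3.055 11.432 177.593
4 2.108 5.443 205.922
final: 205.922 7.127

Arc 1: start y=19.230, vy=24.730 → t=5.732, apex=50.433, x_land=77.033, impact vy=-31.440
  bounce: vy ← 0.69·31.440 = 21.694
Arc 2: start y=0.000, vy=21.694 → t=4.427, apex=24.011, x_land=136.536, impact vy=-21.694
  bounce: vy ← 0.69·21.694 = 14.969
Arc 3: start y=0.000, vy=14.969 → t=3.055, apex=11.432, x_land=177.593, impact vy=-14.969
  bounce: vy ← 0.69·14.969 = 10.328
Arc 4: start y=0.000, vy=10.328 → t=2.108, apex=5.443, x_land=205.922, impact vy=-10.328
  bounce: vy ← 0.69·10.328 = 7.127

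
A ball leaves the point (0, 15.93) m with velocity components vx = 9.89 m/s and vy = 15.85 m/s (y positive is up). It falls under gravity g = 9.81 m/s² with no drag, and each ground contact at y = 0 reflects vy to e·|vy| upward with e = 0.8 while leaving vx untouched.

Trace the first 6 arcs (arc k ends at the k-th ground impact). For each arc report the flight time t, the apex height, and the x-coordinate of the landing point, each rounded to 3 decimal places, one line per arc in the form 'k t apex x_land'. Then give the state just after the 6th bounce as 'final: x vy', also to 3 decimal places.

1 4.036 28.734 39.917
2 3.873 18.390 78.217
3 3.098 11.770 108.857
4 2.478 7.533 133.369
5 1.983 4.821 152.978
6 1.586 3.085 168.666
final: 168.666 6.224

Arc 1: start y=15.930, vy=15.850 → t=4.036, apex=28.734, x_land=39.917, impact vy=-23.744
  bounce: vy ← 0.8·23.744 = 18.995
Arc 2: start y=0.000, vy=18.995 → t=3.873, apex=18.390, x_land=78.217, impact vy=-18.995
  bounce: vy ← 0.8·18.995 = 15.196
Arc 3: start y=0.000, vy=15.196 → t=3.098, apex=11.770, x_land=108.857, impact vy=-15.196
  bounce: vy ← 0.8·15.196 = 12.157
Arc 4: start y=0.000, vy=12.157 → t=2.478, apex=7.533, x_land=133.369, impact vy=-12.157
  bounce: vy ← 0.8·12.157 = 9.725
Arc 5: start y=0.000, vy=9.725 → t=1.983, apex=4.821, x_land=152.978, impact vy=-9.725
  bounce: vy ← 0.8·9.725 = 7.780
Arc 6: start y=0.000, vy=7.780 → t=1.586, apex=3.085, x_land=168.666, impact vy=-7.780
  bounce: vy ← 0.8·7.780 = 6.224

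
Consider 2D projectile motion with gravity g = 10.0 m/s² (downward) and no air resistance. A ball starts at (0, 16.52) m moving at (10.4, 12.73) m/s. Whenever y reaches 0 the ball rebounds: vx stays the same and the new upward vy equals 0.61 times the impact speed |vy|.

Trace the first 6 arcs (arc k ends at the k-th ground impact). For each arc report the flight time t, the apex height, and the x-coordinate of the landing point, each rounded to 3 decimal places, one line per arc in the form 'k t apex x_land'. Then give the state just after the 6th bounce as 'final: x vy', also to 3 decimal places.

1 3.492 24.623 36.318
2 2.707 9.162 64.474
3 1.651 3.409 81.650
4 1.007 1.269 92.127
5 0.615 0.472 98.518
6 0.375 0.176 102.416
final: 102.416 1.143

Arc 1: start y=16.520, vy=12.730 → t=3.492, apex=24.623, x_land=36.318, impact vy=-22.191
  bounce: vy ← 0.61·22.191 = 13.537
Arc 2: start y=0.000, vy=13.537 → t=2.707, apex=9.162, x_land=64.474, impact vy=-13.537
  bounce: vy ← 0.61·13.537 = 8.257
Arc 3: start y=0.000, vy=8.257 → t=1.651, apex=3.409, x_land=81.650, impact vy=-8.257
  bounce: vy ← 0.61·8.257 = 5.037
Arc 4: start y=0.000, vy=5.037 → t=1.007, apex=1.269, x_land=92.127, impact vy=-5.037
  bounce: vy ← 0.61·5.037 = 3.073
Arc 5: start y=0.000, vy=3.073 → t=0.615, apex=0.472, x_land=98.518, impact vy=-3.073
  bounce: vy ← 0.61·3.073 = 1.874
Arc 6: start y=0.000, vy=1.874 → t=0.375, apex=0.176, x_land=102.416, impact vy=-1.874
  bounce: vy ← 0.61·1.874 = 1.143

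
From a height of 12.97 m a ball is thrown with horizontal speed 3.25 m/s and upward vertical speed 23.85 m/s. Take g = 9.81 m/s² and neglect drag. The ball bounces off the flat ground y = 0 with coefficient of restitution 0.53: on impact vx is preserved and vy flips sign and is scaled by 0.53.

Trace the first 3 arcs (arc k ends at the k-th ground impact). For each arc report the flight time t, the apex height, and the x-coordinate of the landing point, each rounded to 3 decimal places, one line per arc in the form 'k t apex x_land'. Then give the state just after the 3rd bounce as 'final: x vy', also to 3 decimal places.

1 5.356 41.962 17.407
2 3.100 11.787 27.483
3 1.643 3.311 32.824
final: 32.824 4.272

Arc 1: start y=12.970, vy=23.850 → t=5.356, apex=41.962, x_land=17.407, impact vy=-28.693
  bounce: vy ← 0.53·28.693 = 15.207
Arc 2: start y=0.000, vy=15.207 → t=3.100, apex=11.787, x_land=27.483, impact vy=-15.207
  bounce: vy ← 0.53·15.207 = 8.060
Arc 3: start y=0.000, vy=8.060 → t=1.643, apex=3.311, x_land=32.824, impact vy=-8.060
  bounce: vy ← 0.53·8.060 = 4.272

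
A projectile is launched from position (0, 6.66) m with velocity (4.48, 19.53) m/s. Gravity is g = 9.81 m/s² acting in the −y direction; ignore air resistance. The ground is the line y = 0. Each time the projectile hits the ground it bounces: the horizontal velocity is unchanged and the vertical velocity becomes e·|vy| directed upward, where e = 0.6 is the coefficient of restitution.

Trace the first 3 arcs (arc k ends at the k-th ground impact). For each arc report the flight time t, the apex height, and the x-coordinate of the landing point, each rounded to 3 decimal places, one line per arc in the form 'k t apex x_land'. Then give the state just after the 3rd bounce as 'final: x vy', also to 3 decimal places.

Arc 1: start y=6.660, vy=19.530 → t=4.298, apex=26.100, x_land=19.253, impact vy=-22.629
  bounce: vy ← 0.6·22.629 = 13.578
Arc 2: start y=0.000, vy=13.578 → t=2.768, apex=9.396, x_land=31.654, impact vy=-13.578
  bounce: vy ← 0.6·13.578 = 8.147
Arc 3: start y=0.000, vy=8.147 → t=1.661, apex=3.383, x_land=39.095, impact vy=-8.147
  bounce: vy ← 0.6·8.147 = 4.888

1 4.298 26.100 19.253
2 2.768 9.396 31.654
3 1.661 3.383 39.095
final: 39.095 4.888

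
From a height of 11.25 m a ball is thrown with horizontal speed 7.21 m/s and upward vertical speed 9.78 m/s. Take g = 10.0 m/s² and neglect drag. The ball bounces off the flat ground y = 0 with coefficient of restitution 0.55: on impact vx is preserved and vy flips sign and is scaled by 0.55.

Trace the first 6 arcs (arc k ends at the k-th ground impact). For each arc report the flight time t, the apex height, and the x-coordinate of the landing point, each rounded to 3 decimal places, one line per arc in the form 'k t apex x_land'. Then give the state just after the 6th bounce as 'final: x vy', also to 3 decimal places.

1 2.769 16.032 19.962
2 1.970 4.850 34.164
3 1.083 1.467 41.975
4 0.596 0.444 46.271
5 0.328 0.134 48.634
6 0.180 0.041 49.933
final: 49.933 0.496

Arc 1: start y=11.250, vy=9.780 → t=2.769, apex=16.032, x_land=19.962, impact vy=-17.907
  bounce: vy ← 0.55·17.907 = 9.849
Arc 2: start y=0.000, vy=9.849 → t=1.970, apex=4.850, x_land=34.164, impact vy=-9.849
  bounce: vy ← 0.55·9.849 = 5.417
Arc 3: start y=0.000, vy=5.417 → t=1.083, apex=1.467, x_land=41.975, impact vy=-5.417
  bounce: vy ← 0.55·5.417 = 2.979
Arc 4: start y=0.000, vy=2.979 → t=0.596, apex=0.444, x_land=46.271, impact vy=-2.979
  bounce: vy ← 0.55·2.979 = 1.639
Arc 5: start y=0.000, vy=1.639 → t=0.328, apex=0.134, x_land=48.634, impact vy=-1.639
  bounce: vy ← 0.55·1.639 = 0.901
Arc 6: start y=0.000, vy=0.901 → t=0.180, apex=0.041, x_land=49.933, impact vy=-0.901
  bounce: vy ← 0.55·0.901 = 0.496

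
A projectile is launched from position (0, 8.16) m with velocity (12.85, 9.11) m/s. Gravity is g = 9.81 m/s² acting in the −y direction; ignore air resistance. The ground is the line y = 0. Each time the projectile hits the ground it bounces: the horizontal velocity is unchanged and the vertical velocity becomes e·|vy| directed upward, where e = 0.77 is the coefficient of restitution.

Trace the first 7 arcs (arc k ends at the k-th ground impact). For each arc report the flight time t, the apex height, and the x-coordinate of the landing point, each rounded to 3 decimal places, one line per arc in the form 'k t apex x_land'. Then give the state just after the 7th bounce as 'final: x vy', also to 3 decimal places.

Arc 1: start y=8.160, vy=9.110 → t=2.518, apex=12.390, x_land=32.356, impact vy=-15.591
  bounce: vy ← 0.77·15.591 = 12.005
Arc 2: start y=0.000, vy=12.005 → t=2.448, apex=7.346, x_land=63.807, impact vy=-12.005
  bounce: vy ← 0.77·12.005 = 9.244
Arc 3: start y=0.000, vy=9.244 → t=1.885, apex=4.355, x_land=88.025, impact vy=-9.244
  bounce: vy ← 0.77·9.244 = 7.118
Arc 4: start y=0.000, vy=7.118 → t=1.451, apex=2.582, x_land=106.672, impact vy=-7.118
  bounce: vy ← 0.77·7.118 = 5.481
Arc 5: start y=0.000, vy=5.481 → t=1.117, apex=1.531, x_land=121.031, impact vy=-5.481
  bounce: vy ← 0.77·5.481 = 4.220
Arc 6: start y=0.000, vy=4.220 → t=0.860, apex=0.908, x_land=132.087, impact vy=-4.220
  bounce: vy ← 0.77·4.220 = 3.250
Arc 7: start y=0.000, vy=3.250 → t=0.663, apex=0.538, x_land=140.600, impact vy=-3.250
  bounce: vy ← 0.77·3.250 = 2.502

1 2.518 12.390 32.356
2 2.448 7.346 63.807
3 1.885 4.355 88.025
4 1.451 2.582 106.672
5 1.117 1.531 121.031
6 0.860 0.908 132.087
7 0.663 0.538 140.600
final: 140.600 2.502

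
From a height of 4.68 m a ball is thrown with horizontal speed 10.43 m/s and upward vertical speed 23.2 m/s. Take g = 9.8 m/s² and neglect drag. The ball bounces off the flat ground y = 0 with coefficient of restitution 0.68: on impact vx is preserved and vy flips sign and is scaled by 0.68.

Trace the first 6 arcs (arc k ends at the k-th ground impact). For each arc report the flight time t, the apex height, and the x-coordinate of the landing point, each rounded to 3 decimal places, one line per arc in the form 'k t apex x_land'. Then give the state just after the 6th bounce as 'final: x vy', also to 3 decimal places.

1 4.928 32.141 51.404
2 3.483 14.862 87.733
3 2.369 6.872 112.437
4 1.611 3.178 129.236
5 1.095 1.469 140.659
6 0.745 0.679 148.427
final: 148.427 2.481

Arc 1: start y=4.680, vy=23.200 → t=4.928, apex=32.141, x_land=51.404, impact vy=-25.099
  bounce: vy ← 0.68·25.099 = 17.067
Arc 2: start y=0.000, vy=17.067 → t=3.483, apex=14.862, x_land=87.733, impact vy=-17.067
  bounce: vy ← 0.68·17.067 = 11.606
Arc 3: start y=0.000, vy=11.606 → t=2.369, apex=6.872, x_land=112.437, impact vy=-11.606
  bounce: vy ← 0.68·11.606 = 7.892
Arc 4: start y=0.000, vy=7.892 → t=1.611, apex=3.178, x_land=129.236, impact vy=-7.892
  bounce: vy ← 0.68·7.892 = 5.367
Arc 5: start y=0.000, vy=5.367 → t=1.095, apex=1.469, x_land=140.659, impact vy=-5.367
  bounce: vy ← 0.68·5.367 = 3.649
Arc 6: start y=0.000, vy=3.649 → t=0.745, apex=0.679, x_land=148.427, impact vy=-3.649
  bounce: vy ← 0.68·3.649 = 2.481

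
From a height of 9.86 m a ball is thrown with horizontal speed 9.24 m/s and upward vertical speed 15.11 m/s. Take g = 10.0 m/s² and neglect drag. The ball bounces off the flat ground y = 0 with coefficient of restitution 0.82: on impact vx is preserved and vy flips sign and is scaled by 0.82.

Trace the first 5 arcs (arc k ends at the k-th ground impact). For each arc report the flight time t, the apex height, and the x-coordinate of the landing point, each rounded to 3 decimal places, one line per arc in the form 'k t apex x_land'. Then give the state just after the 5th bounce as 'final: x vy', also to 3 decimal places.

1 3.574 21.276 33.022
2 3.383 14.306 64.281
3 2.774 9.619 89.913
4 2.275 6.468 110.931
5 1.865 4.349 128.166
final: 128.166 7.648

Arc 1: start y=9.860, vy=15.110 → t=3.574, apex=21.276, x_land=33.022, impact vy=-20.628
  bounce: vy ← 0.82·20.628 = 16.915
Arc 2: start y=0.000, vy=16.915 → t=3.383, apex=14.306, x_land=64.281, impact vy=-16.915
  bounce: vy ← 0.82·16.915 = 13.870
Arc 3: start y=0.000, vy=13.870 → t=2.774, apex=9.619, x_land=89.913, impact vy=-13.870
  bounce: vy ← 0.82·13.870 = 11.374
Arc 4: start y=0.000, vy=11.374 → t=2.275, apex=6.468, x_land=110.931, impact vy=-11.374
  bounce: vy ← 0.82·11.374 = 9.326
Arc 5: start y=0.000, vy=9.326 → t=1.865, apex=4.349, x_land=128.166, impact vy=-9.326
  bounce: vy ← 0.82·9.326 = 7.648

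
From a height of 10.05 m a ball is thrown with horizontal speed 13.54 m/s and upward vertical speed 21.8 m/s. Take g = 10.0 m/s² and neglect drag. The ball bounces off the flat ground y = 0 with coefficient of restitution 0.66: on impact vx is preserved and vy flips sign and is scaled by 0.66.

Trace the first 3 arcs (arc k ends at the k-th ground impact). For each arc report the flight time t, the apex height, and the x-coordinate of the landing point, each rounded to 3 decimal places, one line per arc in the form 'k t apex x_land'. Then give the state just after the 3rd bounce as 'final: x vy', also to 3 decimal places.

1 4.780 33.812 64.727
2 3.433 14.729 111.205
3 2.266 6.416 141.880
final: 141.880 7.476

Arc 1: start y=10.050, vy=21.800 → t=4.780, apex=33.812, x_land=64.727, impact vy=-26.005
  bounce: vy ← 0.66·26.005 = 17.163
Arc 2: start y=0.000, vy=17.163 → t=3.433, apex=14.729, x_land=111.205, impact vy=-17.163
  bounce: vy ← 0.66·17.163 = 11.328
Arc 3: start y=0.000, vy=11.328 → t=2.266, apex=6.416, x_land=141.880, impact vy=-11.328
  bounce: vy ← 0.66·11.328 = 7.476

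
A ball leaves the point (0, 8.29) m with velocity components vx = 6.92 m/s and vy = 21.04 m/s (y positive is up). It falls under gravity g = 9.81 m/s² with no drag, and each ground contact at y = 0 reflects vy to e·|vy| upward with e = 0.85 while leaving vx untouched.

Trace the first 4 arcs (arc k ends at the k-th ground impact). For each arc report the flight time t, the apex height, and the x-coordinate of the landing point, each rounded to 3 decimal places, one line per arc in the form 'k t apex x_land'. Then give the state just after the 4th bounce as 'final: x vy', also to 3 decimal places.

1 4.653 30.853 32.197
2 4.264 22.291 61.701
3 3.624 16.105 86.780
4 3.080 11.636 108.096
final: 108.096 12.843

Arc 1: start y=8.290, vy=21.040 → t=4.653, apex=30.853, x_land=32.197, impact vy=-24.603
  bounce: vy ← 0.85·24.603 = 20.913
Arc 2: start y=0.000, vy=20.913 → t=4.264, apex=22.291, x_land=61.701, impact vy=-20.913
  bounce: vy ← 0.85·20.913 = 17.776
Arc 3: start y=0.000, vy=17.776 → t=3.624, apex=16.105, x_land=86.780, impact vy=-17.776
  bounce: vy ← 0.85·17.776 = 15.110
Arc 4: start y=0.000, vy=15.110 → t=3.080, apex=11.636, x_land=108.096, impact vy=-15.110
  bounce: vy ← 0.85·15.110 = 12.843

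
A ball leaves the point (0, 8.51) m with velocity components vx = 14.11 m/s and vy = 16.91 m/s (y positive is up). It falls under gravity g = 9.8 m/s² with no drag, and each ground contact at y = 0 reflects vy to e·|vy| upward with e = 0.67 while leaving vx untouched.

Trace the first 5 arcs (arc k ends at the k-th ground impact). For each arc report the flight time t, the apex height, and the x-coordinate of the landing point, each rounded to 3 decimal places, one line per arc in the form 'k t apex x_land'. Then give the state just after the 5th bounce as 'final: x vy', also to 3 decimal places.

1 3.897 23.099 54.983
2 2.909 10.369 96.034
3 1.949 4.655 123.539
4 1.306 2.090 141.967
5 0.875 0.938 154.314
final: 154.314 2.873

Arc 1: start y=8.510, vy=16.910 → t=3.897, apex=23.099, x_land=54.983, impact vy=-21.278
  bounce: vy ← 0.67·21.278 = 14.256
Arc 2: start y=0.000, vy=14.256 → t=2.909, apex=10.369, x_land=96.034, impact vy=-14.256
  bounce: vy ← 0.67·14.256 = 9.552
Arc 3: start y=0.000, vy=9.552 → t=1.949, apex=4.655, x_land=123.539, impact vy=-9.552
  bounce: vy ← 0.67·9.552 = 6.400
Arc 4: start y=0.000, vy=6.400 → t=1.306, apex=2.090, x_land=141.967, impact vy=-6.400
  bounce: vy ← 0.67·6.400 = 4.288
Arc 5: start y=0.000, vy=4.288 → t=0.875, apex=0.938, x_land=154.314, impact vy=-4.288
  bounce: vy ← 0.67·4.288 = 2.873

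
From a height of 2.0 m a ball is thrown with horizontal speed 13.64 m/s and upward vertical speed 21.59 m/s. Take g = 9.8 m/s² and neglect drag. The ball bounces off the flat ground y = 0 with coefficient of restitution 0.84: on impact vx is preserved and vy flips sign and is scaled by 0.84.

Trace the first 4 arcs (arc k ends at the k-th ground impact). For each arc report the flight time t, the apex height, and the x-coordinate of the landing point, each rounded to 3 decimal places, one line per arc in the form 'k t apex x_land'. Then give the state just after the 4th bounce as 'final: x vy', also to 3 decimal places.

1 4.497 25.782 61.338
2 3.854 18.192 113.901
3 3.237 12.836 158.054
4 2.719 9.057 195.143
final: 195.143 11.192

Arc 1: start y=2.000, vy=21.590 → t=4.497, apex=25.782, x_land=61.338, impact vy=-22.480
  bounce: vy ← 0.84·22.480 = 18.883
Arc 2: start y=0.000, vy=18.883 → t=3.854, apex=18.192, x_land=113.901, impact vy=-18.883
  bounce: vy ← 0.84·18.883 = 15.862
Arc 3: start y=0.000, vy=15.862 → t=3.237, apex=12.836, x_land=158.054, impact vy=-15.862
  bounce: vy ← 0.84·15.862 = 13.324
Arc 4: start y=0.000, vy=13.324 → t=2.719, apex=9.057, x_land=195.143, impact vy=-13.324
  bounce: vy ← 0.84·13.324 = 11.192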